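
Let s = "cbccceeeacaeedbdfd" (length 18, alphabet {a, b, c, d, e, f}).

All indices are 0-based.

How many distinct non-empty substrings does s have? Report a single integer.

156

sorted suffixes:
  #0 SA[0]=8  'acaeedbdfd'
  #1 SA[1]=10  'aeedbdfd'
  #2 SA[2]=1  'bccceeeacaeedbdfd'
  #3 SA[3]=14  'bdfd'
  #4 SA[4]=9  'caeedbdfd'
  #5 SA[5]=0  'cbccceeeacaeedbdfd'
  #6 SA[6]=2  'ccceeeacaeedbdfd'
  #7 SA[7]=3  'cceeeacaeedbdfd'
  #8 SA[8]=4  'ceeeacaeedbdfd'
  #9 SA[9]=17  'd'
  #10 SA[10]=13  'dbdfd'
  #11 SA[11]=15  'dfd'
  #12 SA[12]=7  'eacaeedbdfd'
  #13 SA[13]=12  'edbdfd'
  #14 SA[14]=6  'eeacaeedbdfd'
  #15 SA[15]=11  'eedbdfd'
  #16 SA[16]=5  'eeeacaeedbdfd'
  #17 SA[17]=16  'fd'

SA = [8, 10, 1, 14, 9, 0, 2, 3, 4, 17, 13, 15, 7, 12, 6, 11, 5, 16]
rank  pair      lcp
   1  s[8:],s[10:]  1  'a'
   2  s[10:],s[1:]  0  ''
   3  s[1:],s[14:]  1  'b'
   4  s[14:],s[9:]  0  ''
   5  s[9:],s[0:]  1  'c'
   6  s[0:],s[2:]  1  'c'
   7  s[2:],s[3:]  2  'cc'
   8  s[3:],s[4:]  1  'c'
   9  s[4:],s[17:]  0  ''
  10  s[17:],s[13:]  1  'd'
  11  s[13:],s[15:]  1  'd'
  12  s[15:],s[7:]  0  ''
  13  s[7:],s[12:]  1  'e'
  14  s[12:],s[6:]  1  'e'
  15  s[6:],s[11:]  2  'ee'
  16  s[11:],s[5:]  2  'ee'
  17  s[5:],s[16:]  0  ''

n(n+1)/2 = 18·19/2 = 171
Σ LCP = 0 + 1 + 0 + 1 + 0 + 1 + 1 + 2 + 1 + 0 + 1 + 1 + 0 + 1 + 1 + 2 + 2 + 0 = 15
distinct = 171 − 15 = 156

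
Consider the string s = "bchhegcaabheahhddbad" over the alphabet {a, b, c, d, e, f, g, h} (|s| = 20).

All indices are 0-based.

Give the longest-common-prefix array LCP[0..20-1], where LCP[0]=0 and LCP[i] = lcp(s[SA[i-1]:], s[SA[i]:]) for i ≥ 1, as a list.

[0, 1, 1, 1, 0, 1, 1, 0, 1, 0, 1, 1, 0, 1, 0, 0, 1, 2, 1, 2]

sorted suffixes:
  #0 SA[0]=7  'aabheahhddbad'
  #1 SA[1]=8  'abheahhddbad'
  #2 SA[2]=18  'ad'
  #3 SA[3]=12  'ahhddbad'
  #4 SA[4]=17  'bad'
  #5 SA[5]=0  'bchhegcaabheahhddbad'
  #6 SA[6]=9  'bheahhddbad'
  #7 SA[7]=6  'caabheahhddbad'
  #8 SA[8]=1  'chhegcaabheahhddbad'
  #9 SA[9]=19  'd'
  #10 SA[10]=16  'dbad'
  #11 SA[11]=15  'ddbad'
  #12 SA[12]=11  'eahhddbad'
  #13 SA[13]=4  'egcaabheahhddbad'
  #14 SA[14]=5  'gcaabheahhddbad'
  #15 SA[15]=14  'hddbad'
  #16 SA[16]=10  'heahhddbad'
  #17 SA[17]=3  'hegcaabheahhddbad'
  #18 SA[18]=13  'hhddbad'
  #19 SA[19]=2  'hhegcaabheahhddbad'

SA = [7, 8, 18, 12, 17, 0, 9, 6, 1, 19, 16, 15, 11, 4, 5, 14, 10, 3, 13, 2]
[i] adj suffixes → lcp
  [1] 7/8 → 1 ('a')
  [2] 8/18 → 1 ('a')
  [3] 18/12 → 1 ('a')
  [4] 12/17 → 0 ('')
  [5] 17/0 → 1 ('b')
  [6] 0/9 → 1 ('b')
  [7] 9/6 → 0 ('')
  [8] 6/1 → 1 ('c')
  [9] 1/19 → 0 ('')
  [10] 19/16 → 1 ('d')
  [11] 16/15 → 1 ('d')
  [12] 15/11 → 0 ('')
  [13] 11/4 → 1 ('e')
  [14] 4/5 → 0 ('')
  [15] 5/14 → 0 ('')
  [16] 14/10 → 1 ('h')
  [17] 10/3 → 2 ('he')
  [18] 3/13 → 1 ('h')
  [19] 13/2 → 2 ('hh')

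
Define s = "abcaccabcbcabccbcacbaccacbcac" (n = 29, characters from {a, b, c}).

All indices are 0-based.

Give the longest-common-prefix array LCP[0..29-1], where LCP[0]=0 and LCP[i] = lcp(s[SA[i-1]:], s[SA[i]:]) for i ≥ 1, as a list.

rank→(start, suffix):
  0 → (0, 'abcaccabcbcabccbcacbaccacbcac')
  1 → (6, 'abcbcabccbcacbaccacbcac')
  2 → (11, 'abccbcacbaccacbcac')
  3 → (27, 'ac')
  4 → (17, 'acbaccacbcac')
  5 → (23, 'acbcac')
  6 → (3, 'accabcbcabccbcacbaccacbcac')
  7 → (20, 'accacbcac')
  8 → (19, 'baccacbcac')
  9 → (9, 'bcabccbcacbaccacbcac')
  10 → (25, 'bcac')
  11 → (15, 'bcacbaccacbcac')
  12 → (1, 'bcaccabcbcabccbcacbaccacbcac')
  13 → (7, 'bcbcabccbcacbaccacbcac')
  14 → (12, 'bccbcacbaccacbcac')
  15 → (28, 'c')
  16 → (5, 'cabcbcabccbcacbaccacbcac')
  17 → (10, 'cabccbcacbaccacbcac')
  18 → (26, 'cac')
  19 → (16, 'cacbaccacbcac')
  20 → (22, 'cacbcac')
  21 → (2, 'caccabcbcabccbcacbaccacbcac')
  22 → (18, 'cbaccacbcac')
  23 → (8, 'cbcabccbcacbaccacbcac')
  24 → (24, 'cbcac')
  25 → (14, 'cbcacbaccacbcac')
  26 → (4, 'ccabcbcabccbcacbaccacbcac')
  27 → (21, 'ccacbcac')
  28 → (13, 'ccbcacbaccacbcac')

SA = [0, 6, 11, 27, 17, 23, 3, 20, 19, 9, 25, 15, 1, 7, 12, 28, 5, 10, 26, 16, 22, 2, 18, 8, 24, 14, 4, 21, 13]
rank  pair      lcp
   1  s[0:],s[6:]  3  'abc'
   2  s[6:],s[11:]  3  'abc'
   3  s[11:],s[27:]  1  'a'
   4  s[27:],s[17:]  2  'ac'
   5  s[17:],s[23:]  3  'acb'
   6  s[23:],s[3:]  2  'ac'
   7  s[3:],s[20:]  4  'acca'
   8  s[20:],s[19:]  0  ''
   9  s[19:],s[9:]  1  'b'
  10  s[9:],s[25:]  3  'bca'
  11  s[25:],s[15:]  4  'bcac'
  12  s[15:],s[1:]  4  'bcac'
  13  s[1:],s[7:]  2  'bc'
  14  s[7:],s[12:]  2  'bc'
  15  s[12:],s[28:]  0  ''
  16  s[28:],s[5:]  1  'c'
  17  s[5:],s[10:]  4  'cabc'
  18  s[10:],s[26:]  2  'ca'
  19  s[26:],s[16:]  3  'cac'
  20  s[16:],s[22:]  4  'cacb'
  21  s[22:],s[2:]  3  'cac'
  22  s[2:],s[18:]  1  'c'
  23  s[18:],s[8:]  2  'cb'
  24  s[8:],s[24:]  4  'cbca'
  25  s[24:],s[14:]  5  'cbcac'
  26  s[14:],s[4:]  1  'c'
  27  s[4:],s[21:]  3  'cca'
  28  s[21:],s[13:]  2  'cc'

[0, 3, 3, 1, 2, 3, 2, 4, 0, 1, 3, 4, 4, 2, 2, 0, 1, 4, 2, 3, 4, 3, 1, 2, 4, 5, 1, 3, 2]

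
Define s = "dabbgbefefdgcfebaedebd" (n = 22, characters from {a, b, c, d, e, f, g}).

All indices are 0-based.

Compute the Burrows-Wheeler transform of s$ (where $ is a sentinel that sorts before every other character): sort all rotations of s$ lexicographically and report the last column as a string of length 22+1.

ddbeaegbgb$effdafbecebd

rank  rotation                 last
    0  $dabbgbefefdgcfebaedebd  d
    1  abbgbefefdgcfebaedebd$d  d
    2  aedebd$dabbgbefefdgcfeb  b
    3  baedebd$dabbgbefefdgcfe  e
    4  bbgbefefdgcfebaedebd$da  a
    5  bd$dabbgbefefdgcfebaede  e
    6  befefdgcfebaedebd$dabbg  g
    7  bgbefefdgcfebaedebd$dab  b
    8  cfebaedebd$dabbgbefefdg  g
    9  d$dabbgbefefdgcfebaedeb  b
   10  dabbgbefefdgcfebaedebd$  $
   11  debd$dabbgbefefdgcfebae  e
   12  dgcfebaedebd$dabbgbefef  f
   13  ebaedebd$dabbgbefefdgcf  f
   14  ebd$dabbgbefefdgcfebaed  d
   15  edebd$dabbgbefefdgcfeba  a
   16  efdgcfebaedebd$dabbgbef  f
   17  efefdgcfebaedebd$dabbgb  b
   18  fdgcfebaedebd$dabbgbefe  e
   19  febaedebd$dabbgbefefdgc  c
   20  fefdgcfebaedebd$dabbgbe  e
   21  gbefefdgcfebaedebd$dabb  b
   22  gcfebaedebd$dabbgbefefd  d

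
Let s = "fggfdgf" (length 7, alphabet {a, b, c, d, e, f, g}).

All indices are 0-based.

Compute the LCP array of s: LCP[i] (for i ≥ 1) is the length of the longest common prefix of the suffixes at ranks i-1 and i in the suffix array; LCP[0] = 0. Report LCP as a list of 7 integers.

rank→(start, suffix):
  0 → (4, 'dgf')
  1 → (6, 'f')
  2 → (3, 'fdgf')
  3 → (0, 'fggfdgf')
  4 → (5, 'gf')
  5 → (2, 'gfdgf')
  6 → (1, 'ggfdgf')

SA = [4, 6, 3, 0, 5, 2, 1]
rank  pair      lcp
   1  s[4:],s[6:]  0  ''
   2  s[6:],s[3:]  1  'f'
   3  s[3:],s[0:]  1  'f'
   4  s[0:],s[5:]  0  ''
   5  s[5:],s[2:]  2  'gf'
   6  s[2:],s[1:]  1  'g'

[0, 0, 1, 1, 0, 2, 1]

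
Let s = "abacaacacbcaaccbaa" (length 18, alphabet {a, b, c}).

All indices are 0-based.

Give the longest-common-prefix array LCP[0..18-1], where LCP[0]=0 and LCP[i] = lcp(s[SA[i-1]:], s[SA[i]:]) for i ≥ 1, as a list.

rank | idx | suffix
   0 |  17 | a
   1 |  16 | aa
   2 |   4 | aacacbcaaccbaa
   3 |  11 | aaccbaa
   4 |   0 | abacaacacbcaaccbaa
   5 |   2 | acaacacbcaaccbaa
   6 |   5 | acacbcaaccbaa
   7 |   7 | acbcaaccbaa
   8 |  12 | accbaa
   9 |  15 | baa
  10 |   1 | bacaacacbcaaccbaa
  11 |   9 | bcaaccbaa
  12 |   3 | caacacbcaaccbaa
  13 |  10 | caaccbaa
  14 |   6 | cacbcaaccbaa
  15 |  14 | cbaa
  16 |   8 | cbcaaccbaa
  17 |  13 | ccbaa

SA = [17, 16, 4, 11, 0, 2, 5, 7, 12, 15, 1, 9, 3, 10, 6, 14, 8, 13]
rank  pair      lcp
   1  s[17:],s[16:]  1  'a'
   2  s[16:],s[4:]  2  'aa'
   3  s[4:],s[11:]  3  'aac'
   4  s[11:],s[0:]  1  'a'
   5  s[0:],s[2:]  1  'a'
   6  s[2:],s[5:]  3  'aca'
   7  s[5:],s[7:]  2  'ac'
   8  s[7:],s[12:]  2  'ac'
   9  s[12:],s[15:]  0  ''
  10  s[15:],s[1:]  2  'ba'
  11  s[1:],s[9:]  1  'b'
  12  s[9:],s[3:]  0  ''
  13  s[3:],s[10:]  4  'caac'
  14  s[10:],s[6:]  2  'ca'
  15  s[6:],s[14:]  1  'c'
  16  s[14:],s[8:]  2  'cb'
  17  s[8:],s[13:]  1  'c'

[0, 1, 2, 3, 1, 1, 3, 2, 2, 0, 2, 1, 0, 4, 2, 1, 2, 1]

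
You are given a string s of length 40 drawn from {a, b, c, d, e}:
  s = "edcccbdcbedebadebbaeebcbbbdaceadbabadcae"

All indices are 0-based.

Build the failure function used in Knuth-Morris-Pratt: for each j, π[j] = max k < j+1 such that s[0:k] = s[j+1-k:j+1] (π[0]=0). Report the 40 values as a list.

[0, 0, 0, 0, 0, 0, 0, 0, 0, 1, 2, 1, 0, 0, 0, 1, 0, 0, 0, 1, 1, 0, 0, 0, 0, 0, 0, 0, 0, 1, 0, 0, 0, 0, 0, 0, 0, 0, 0, 1]

π[0] = 0
j=1 s[j]='d': π[1]=0 (border '')
j=2 s[j]='c': π[2]=0 (border '')
j=3 s[j]='c': π[3]=0 (border '')
j=4 s[j]='c': π[4]=0 (border '')
j=5 s[j]='b': π[5]=0 (border '')
j=6 s[j]='d': π[6]=0 (border '')
j=7 s[j]='c': π[7]=0 (border '')
j=8 s[j]='b': π[8]=0 (border '')
j=9 s[j]='e': π[9]=1 (border 'e')
j=10 s[j]='d': π[10]=2 (border 'ed')
j=11 s[j]='e': k: 2→0; π[11]=1 (border 'e')
j=12 s[j]='b': k: 1→0; π[12]=0 (border '')
j=13 s[j]='a': π[13]=0 (border '')
j=14 s[j]='d': π[14]=0 (border '')
j=15 s[j]='e': π[15]=1 (border 'e')
j=16 s[j]='b': k: 1→0; π[16]=0 (border '')
j=17 s[j]='b': π[17]=0 (border '')
j=18 s[j]='a': π[18]=0 (border '')
j=19 s[j]='e': π[19]=1 (border 'e')
j=20 s[j]='e': k: 1→0; π[20]=1 (border 'e')
j=21 s[j]='b': k: 1→0; π[21]=0 (border '')
j=22 s[j]='c': π[22]=0 (border '')
j=23 s[j]='b': π[23]=0 (border '')
j=24 s[j]='b': π[24]=0 (border '')
j=25 s[j]='b': π[25]=0 (border '')
j=26 s[j]='d': π[26]=0 (border '')
j=27 s[j]='a': π[27]=0 (border '')
j=28 s[j]='c': π[28]=0 (border '')
j=29 s[j]='e': π[29]=1 (border 'e')
j=30 s[j]='a': k: 1→0; π[30]=0 (border '')
j=31 s[j]='d': π[31]=0 (border '')
j=32 s[j]='b': π[32]=0 (border '')
j=33 s[j]='a': π[33]=0 (border '')
j=34 s[j]='b': π[34]=0 (border '')
j=35 s[j]='a': π[35]=0 (border '')
j=36 s[j]='d': π[36]=0 (border '')
j=37 s[j]='c': π[37]=0 (border '')
j=38 s[j]='a': π[38]=0 (border '')
j=39 s[j]='e': π[39]=1 (border 'e')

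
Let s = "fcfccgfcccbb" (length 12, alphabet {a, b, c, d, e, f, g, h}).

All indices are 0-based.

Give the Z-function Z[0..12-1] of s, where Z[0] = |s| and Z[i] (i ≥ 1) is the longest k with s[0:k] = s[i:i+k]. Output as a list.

[12, 0, 2, 0, 0, 0, 2, 0, 0, 0, 0, 0]

Z[0]=12
i=1: i≥r, start 0; Z[1]=0
i=2: i≥r, start 0; Z[2]=2 scan→box=[2,4)
i=3: min(r-i=1, Z[1]=0)=0; Z[3]=0
i=4: i≥r, start 0; Z[4]=0
i=5: i≥r, start 0; Z[5]=0
i=6: i≥r, start 0; Z[6]=2 scan→box=[6,8)
i=7: min(r-i=1, Z[1]=0)=0; Z[7]=0
i=8: i≥r, start 0; Z[8]=0
i=9: i≥r, start 0; Z[9]=0
i=10: i≥r, start 0; Z[10]=0
i=11: i≥r, start 0; Z[11]=0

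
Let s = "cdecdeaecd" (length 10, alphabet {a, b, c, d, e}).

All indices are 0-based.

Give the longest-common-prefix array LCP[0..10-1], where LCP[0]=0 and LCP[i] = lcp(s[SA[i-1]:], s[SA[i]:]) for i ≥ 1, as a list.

[0, 0, 2, 3, 0, 1, 2, 0, 1, 3]

sorted suffixes:
  #0 SA[0]=6  'aecd'
  #1 SA[1]=8  'cd'
  #2 SA[2]=3  'cdeaecd'
  #3 SA[3]=0  'cdecdeaecd'
  #4 SA[4]=9  'd'
  #5 SA[5]=4  'deaecd'
  #6 SA[6]=1  'decdeaecd'
  #7 SA[7]=5  'eaecd'
  #8 SA[8]=7  'ecd'
  #9 SA[9]=2  'ecdeaecd'

SA = [6, 8, 3, 0, 9, 4, 1, 5, 7, 2]
i: (SA[i-1],SA[i]) lcp shared
  1: (6,8) 0 ''
  2: (8,3) 2 'cd'
  3: (3,0) 3 'cde'
  4: (0,9) 0 ''
  5: (9,4) 1 'd'
  6: (4,1) 2 'de'
  7: (1,5) 0 ''
  8: (5,7) 1 'e'
  9: (7,2) 3 'ecd'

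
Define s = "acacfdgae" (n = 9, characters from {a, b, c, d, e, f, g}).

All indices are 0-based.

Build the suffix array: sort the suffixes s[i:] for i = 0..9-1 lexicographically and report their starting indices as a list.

rank | idx | suffix
   0 |   0 | acacfdgae
   1 |   2 | acfdgae
   2 |   7 | ae
   3 |   1 | cacfdgae
   4 |   3 | cfdgae
   5 |   5 | dgae
   6 |   8 | e
   7 |   4 | fdgae
   8 |   6 | gae

[0, 2, 7, 1, 3, 5, 8, 4, 6]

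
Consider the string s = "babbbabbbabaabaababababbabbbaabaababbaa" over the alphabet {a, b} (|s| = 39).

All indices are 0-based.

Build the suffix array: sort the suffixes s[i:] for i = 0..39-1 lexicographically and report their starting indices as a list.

[38, 37, 11, 28, 14, 31, 9, 12, 29, 15, 17, 32, 19, 34, 21, 24, 5, 1, 36, 10, 27, 13, 30, 8, 16, 18, 33, 20, 23, 4, 0, 35, 26, 7, 22, 3, 25, 6, 2]

sorted suffixes:
  #0 SA[0]=38  'a'
  #1 SA[1]=37  'aa'
  #2 SA[2]=11  'aabaababababbabbbaabaababbaa'
  #3 SA[3]=28  'aabaababbaa'
  #4 SA[4]=14  'aababababbabbbaabaababbaa'
  #5 SA[5]=31  'aababbaa'
  #6 SA[6]=9  'abaabaababababbabbbaabaababbaa'
  #7 SA[7]=12  'abaababababbabbbaabaababbaa'
  #8 SA[8]=29  'abaababbaa'
  #9 SA[9]=15  'ababababbabbbaabaababbaa'
  #10 SA[10]=17  'abababbabbbaabaababbaa'
  #11 SA[11]=32  'ababbaa'
  #12 SA[12]=19  'ababbabbbaabaababbaa'
  #13 SA[13]=34  'abbaa'
  #14 SA[14]=21  'abbabbbaabaababbaa'
  #15 SA[15]=24  'abbbaabaababbaa'
  #16 SA[16]=5  'abbbabaabaababababbabbbaabaababbaa'
  #17 SA[17]=1  'abbbabbbabaabaababababbabbbaabaababbaa'
  #18 SA[18]=36  'baa'
  #19 SA[19]=10  'baabaababababbabbbaabaababbaa'
  #20 SA[20]=27  'baabaababbaa'
  #21 SA[21]=13  'baababababbabbbaabaababbaa'
  #22 SA[22]=30  'baababbaa'
  #23 SA[23]=8  'babaabaababababbabbbaabaababbaa'
  #24 SA[24]=16  'babababbabbbaabaababbaa'
  #25 SA[25]=18  'bababbabbbaabaababbaa'
  #26 SA[26]=33  'babbaa'
  #27 SA[27]=20  'babbabbbaabaababbaa'
  #28 SA[28]=23  'babbbaabaababbaa'
  #29 SA[29]=4  'babbbabaabaababababbabbbaabaababbaa'
  #30 SA[30]=0  'babbbabbbabaabaababababbabbbaabaababbaa'
  #31 SA[31]=35  'bbaa'
  #32 SA[32]=26  'bbaabaababbaa'
  #33 SA[33]=7  'bbabaabaababababbabbbaabaababbaa'
  #34 SA[34]=22  'bbabbbaabaababbaa'
  #35 SA[35]=3  'bbabbbabaabaababababbabbbaabaababbaa'
  #36 SA[36]=25  'bbbaabaababbaa'
  #37 SA[37]=6  'bbbabaabaababababbabbbaabaababbaa'
  #38 SA[38]=2  'bbbabbbabaabaababababbabbbaabaababbaa'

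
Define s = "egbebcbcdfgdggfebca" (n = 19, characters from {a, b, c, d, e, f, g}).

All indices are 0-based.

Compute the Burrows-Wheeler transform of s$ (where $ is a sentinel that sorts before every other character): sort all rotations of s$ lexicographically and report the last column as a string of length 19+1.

rank  rotation              last
    0  $egbebcbcdfgdggfebca  a
    1  a$egbebcbcdfgdggfebc  c
    2  bca$egbebcbcdfgdggfe  e
    3  bcbcdfgdggfebca$egbe  e
    4  bcdfgdggfebca$egbebc  c
    5  bebcbcdfgdggfebca$eg  g
    6  ca$egbebcbcdfgdggfeb  b
    7  cbcdfgdggfebca$egbeb  b
    8  cdfgdggfebca$egbebcb  b
    9  dfgdggfebca$egbebcbc  c
   10  dggfebca$egbebcbcdfg  g
   11  ebca$egbebcbcdfgdggf  f
   12  ebcbcdfgdggfebca$egb  b
   13  egbebcbcdfgdggfebca$  $
   14  febca$egbebcbcdfgdgg  g
   15  fgdggfebca$egbebcbcd  d
   16  gbebcbcdfgdggfebca$e  e
   17  gdggfebca$egbebcbcdf  f
   18  gfebca$egbebcbcdfgdg  g
   19  ggfebca$egbebcbcdfgd  d

aceecgbbbcgfb$gdefgd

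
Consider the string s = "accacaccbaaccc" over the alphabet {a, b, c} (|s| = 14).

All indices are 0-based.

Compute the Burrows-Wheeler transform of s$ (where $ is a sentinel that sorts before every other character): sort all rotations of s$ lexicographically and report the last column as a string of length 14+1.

rank  rotation         last
    0  $accacaccbaaccc  c
    1  aaccc$accacaccb  b
    2  acaccbaaccc$acc  c
    3  accacaccbaaccc$  $
    4  accbaaccc$accac  c
    5  accc$accacaccba  a
    6  baaccc$accacacc  c
    7  c$accacaccbaacc  c
    8  cacaccbaaccc$ac  c
    9  caccbaaccc$acca  a
   10  cbaaccc$accacac  c
   11  cc$accacaccbaac  c
   12  ccacaccbaaccc$a  a
   13  ccbaaccc$accaca  a
   14  ccc$accacaccbaa  a

cbc$cacccaccaaa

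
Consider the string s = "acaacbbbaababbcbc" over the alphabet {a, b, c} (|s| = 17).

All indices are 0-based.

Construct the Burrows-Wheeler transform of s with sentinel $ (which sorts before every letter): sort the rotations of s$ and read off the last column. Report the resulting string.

cbcab$ababcacbbaab

rank  rotation            last
    0  $acaacbbbaababbcbc  c
    1  aababbcbc$acaacbbb  b
    2  aacbbbaababbcbc$ac  c
    3  ababbcbc$acaacbbba  a
    4  abbcbc$acaacbbbaab  b
    5  acaacbbbaababbcbc$  $
    6  acbbbaababbcbc$aca  a
    7  baababbcbc$acaacbb  b
    8  babbcbc$acaacbbbaa  a
    9  bbaababbcbc$acaacb  b
   10  bbbaababbcbc$acaac  c
   11  bbcbc$acaacbbbaaba  a
   12  bc$acaacbbbaababbc  c
   13  bcbc$acaacbbbaabab  b
   14  c$acaacbbbaababbcb  b
   15  caacbbbaababbcbc$a  a
   16  cbbbaababbcbc$acaa  a
   17  cbc$acaacbbbaababb  b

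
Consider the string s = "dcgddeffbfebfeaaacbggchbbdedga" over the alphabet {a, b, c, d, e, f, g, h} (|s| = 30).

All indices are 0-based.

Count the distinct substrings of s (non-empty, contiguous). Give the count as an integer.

438

sorted suffixes:
  #0 SA[0]=29  'a'
  #1 SA[1]=14  'aaacbggchbbdedga'
  #2 SA[2]=15  'aacbggchbbdedga'
  #3 SA[3]=16  'acbggchbbdedga'
  #4 SA[4]=23  'bbdedga'
  #5 SA[5]=24  'bdedga'
  #6 SA[6]=11  'bfeaaacbggchbbdedga'
  #7 SA[7]=8  'bfebfeaaacbggchbbdedga'
  #8 SA[8]=18  'bggchbbdedga'
  #9 SA[9]=17  'cbggchbbdedga'
  #10 SA[10]=1  'cgddeffbfebfeaaacbggchbbdedga'
  #11 SA[11]=21  'chbbdedga'
  #12 SA[12]=0  'dcgddeffbfebfeaaacbggchbbdedga'
  #13 SA[13]=3  'ddeffbfebfeaaacbggchbbdedga'
  #14 SA[14]=25  'dedga'
  #15 SA[15]=4  'deffbfebfeaaacbggchbbdedga'
  #16 SA[16]=27  'dga'
  #17 SA[17]=13  'eaaacbggchbbdedga'
  #18 SA[18]=10  'ebfeaaacbggchbbdedga'
  #19 SA[19]=26  'edga'
  #20 SA[20]=5  'effbfebfeaaacbggchbbdedga'
  #21 SA[21]=7  'fbfebfeaaacbggchbbdedga'
  #22 SA[22]=12  'feaaacbggchbbdedga'
  #23 SA[23]=9  'febfeaaacbggchbbdedga'
  #24 SA[24]=6  'ffbfebfeaaacbggchbbdedga'
  #25 SA[25]=28  'ga'
  #26 SA[26]=20  'gchbbdedga'
  #27 SA[27]=2  'gddeffbfebfeaaacbggchbbdedga'
  #28 SA[28]=19  'ggchbbdedga'
  #29 SA[29]=22  'hbbdedga'

SA = [29, 14, 15, 16, 23, 24, 11, 8, 18, 17, 1, 21, 0, 3, 25, 4, 27, 13, 10, 26, 5, 7, 12, 9, 6, 28, 20, 2, 19, 22]
[i] adj suffixes → lcp
  [1] 29/14 → 1 ('a')
  [2] 14/15 → 2 ('aa')
  [3] 15/16 → 1 ('a')
  [4] 16/23 → 0 ('')
  [5] 23/24 → 1 ('b')
  [6] 24/11 → 1 ('b')
  [7] 11/8 → 3 ('bfe')
  [8] 8/18 → 1 ('b')
  [9] 18/17 → 0 ('')
  [10] 17/1 → 1 ('c')
  [11] 1/21 → 1 ('c')
  [12] 21/0 → 0 ('')
  [13] 0/3 → 1 ('d')
  [14] 3/25 → 1 ('d')
  [15] 25/4 → 2 ('de')
  [16] 4/27 → 1 ('d')
  [17] 27/13 → 0 ('')
  [18] 13/10 → 1 ('e')
  [19] 10/26 → 1 ('e')
  [20] 26/5 → 1 ('e')
  [21] 5/7 → 0 ('')
  [22] 7/12 → 1 ('f')
  [23] 12/9 → 2 ('fe')
  [24] 9/6 → 1 ('f')
  [25] 6/28 → 0 ('')
  [26] 28/20 → 1 ('g')
  [27] 20/2 → 1 ('g')
  [28] 2/19 → 1 ('g')
  [29] 19/22 → 0 ('')

n(n+1)/2 = 30·31/2 = 465
Σ LCP = 0 + 1 + 2 + 1 + 0 + 1 + 1 + 3 + 1 + 0 + 1 + 1 + 0 + 1 + 1 + 2 + 1 + 0 + 1 + 1 + 1 + 0 + 1 + 2 + 1 + 0 + 1 + 1 + 1 + 0 = 27
distinct = 465 − 27 = 438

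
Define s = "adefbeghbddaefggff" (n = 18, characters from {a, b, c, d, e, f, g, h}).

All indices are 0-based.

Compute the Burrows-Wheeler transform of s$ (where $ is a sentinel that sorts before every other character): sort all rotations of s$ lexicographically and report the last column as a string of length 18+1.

f$dhfdbadabfegegfeg

rank  rotation             last
    0  $adefbeghbddaefggff  f
    1  adefbeghbddaefggff$  $
    2  aefggff$adefbeghbdd  d
    3  bddaefggff$adefbegh  h
    4  beghbddaefggff$adef  f
    5  daefggff$adefbeghbd  d
    6  ddaefggff$adefbeghb  b
    7  defbeghbddaefggff$a  a
    8  efbeghbddaefggff$ad  d
    9  efggff$adefbeghbdda  a
   10  eghbddaefggff$adefb  b
   11  f$adefbeghbddaefggf  f
   12  fbeghbddaefggff$ade  e
   13  ff$adefbeghbddaefgg  g
   14  fggff$adefbeghbddae  e
   15  gff$adefbeghbddaefg  g
   16  ggff$adefbeghbddaef  f
   17  ghbddaefggff$adefbe  e
   18  hbddaefggff$adefbeg  g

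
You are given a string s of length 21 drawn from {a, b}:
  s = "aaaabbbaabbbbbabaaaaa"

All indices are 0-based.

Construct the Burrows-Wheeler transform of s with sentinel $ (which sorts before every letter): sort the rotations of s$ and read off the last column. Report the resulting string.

rank  rotation                last
    0  $aaaabbbaabbbbbabaaaaa  a
    1  a$aaaabbbaabbbbbabaaaa  a
    2  aa$aaaabbbaabbbbbabaaa  a
    3  aaa$aaaabbbaabbbbbabaa  a
    4  aaaa$aaaabbbaabbbbbaba  a
    5  aaaaa$aaaabbbaabbbbbab  b
    6  aaaabbbaabbbbbabaaaaa$  $
    7  aaabbbaabbbbbabaaaaa$a  a
    8  aabbbaabbbbbabaaaaa$aa  a
    9  aabbbbbabaaaaa$aaaabbb  b
   10  abaaaaa$aaaabbbaabbbbb  b
   11  abbbaabbbbbabaaaaa$aaa  a
   12  abbbbbabaaaaa$aaaabbba  a
   13  baaaaa$aaaabbbaabbbbba  a
   14  baabbbbbabaaaaa$aaaabb  b
   15  babaaaaa$aaaabbbaabbbb  b
   16  bbaabbbbbabaaaaa$aaaab  b
   17  bbabaaaaa$aaaabbbaabbb  b
   18  bbbaabbbbbabaaaaa$aaaa  a
   19  bbbabaaaaa$aaaabbbaabb  b
   20  bbbbabaaaaa$aaaabbbaab  b
   21  bbbbbabaaaaa$aaaabbbaa  a

aaaaab$aabbaaabbbbabba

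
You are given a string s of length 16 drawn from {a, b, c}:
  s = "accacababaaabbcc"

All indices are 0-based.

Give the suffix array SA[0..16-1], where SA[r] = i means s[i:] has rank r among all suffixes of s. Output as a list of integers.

[9, 10, 7, 5, 11, 3, 0, 8, 6, 12, 13, 15, 4, 2, 14, 1]

rank | idx | suffix
   0 |   9 | aaabbcc
   1 |  10 | aabbcc
   2 |   7 | abaaabbcc
   3 |   5 | ababaaabbcc
   4 |  11 | abbcc
   5 |   3 | acababaaabbcc
   6 |   0 | accacababaaabbcc
   7 |   8 | baaabbcc
   8 |   6 | babaaabbcc
   9 |  12 | bbcc
  10 |  13 | bcc
  11 |  15 | c
  12 |   4 | cababaaabbcc
  13 |   2 | cacababaaabbcc
  14 |  14 | cc
  15 |   1 | ccacababaaabbcc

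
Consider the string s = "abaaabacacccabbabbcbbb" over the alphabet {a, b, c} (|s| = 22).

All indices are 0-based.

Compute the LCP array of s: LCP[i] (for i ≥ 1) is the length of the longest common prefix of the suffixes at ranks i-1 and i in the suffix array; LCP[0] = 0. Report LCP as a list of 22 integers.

rank→(start, suffix):
  0 → (2, 'aaabacacccabbabbcbbb')
  1 → (3, 'aabacacccabbabbcbbb')
  2 → (0, 'abaaabacacccabbabbcbbb')
  3 → (4, 'abacacccabbabbcbbb')
  4 → (12, 'abbabbcbbb')
  5 → (15, 'abbcbbb')
  6 → (6, 'acacccabbabbcbbb')
  7 → (8, 'acccabbabbcbbb')
  8 → (21, 'b')
  9 → (1, 'baaabacacccabbabbcbbb')
  10 → (14, 'babbcbbb')
  11 → (5, 'bacacccabbabbcbbb')
  12 → (20, 'bb')
  13 → (13, 'bbabbcbbb')
  14 → (19, 'bbb')
  15 → (16, 'bbcbbb')
  16 → (17, 'bcbbb')
  17 → (11, 'cabbabbcbbb')
  18 → (7, 'cacccabbabbcbbb')
  19 → (18, 'cbbb')
  20 → (10, 'ccabbabbcbbb')
  21 → (9, 'cccabbabbcbbb')

SA = [2, 3, 0, 4, 12, 15, 6, 8, 21, 1, 14, 5, 20, 13, 19, 16, 17, 11, 7, 18, 10, 9]
i: (SA[i-1],SA[i]) lcp shared
  1: (2,3) 2 'aa'
  2: (3,0) 1 'a'
  3: (0,4) 3 'aba'
  4: (4,12) 2 'ab'
  5: (12,15) 3 'abb'
  6: (15,6) 1 'a'
  7: (6,8) 2 'ac'
  8: (8,21) 0 ''
  9: (21,1) 1 'b'
  10: (1,14) 2 'ba'
  11: (14,5) 2 'ba'
  12: (5,20) 1 'b'
  13: (20,13) 2 'bb'
  14: (13,19) 2 'bb'
  15: (19,16) 2 'bb'
  16: (16,17) 1 'b'
  17: (17,11) 0 ''
  18: (11,7) 2 'ca'
  19: (7,18) 1 'c'
  20: (18,10) 1 'c'
  21: (10,9) 2 'cc'

[0, 2, 1, 3, 2, 3, 1, 2, 0, 1, 2, 2, 1, 2, 2, 2, 1, 0, 2, 1, 1, 2]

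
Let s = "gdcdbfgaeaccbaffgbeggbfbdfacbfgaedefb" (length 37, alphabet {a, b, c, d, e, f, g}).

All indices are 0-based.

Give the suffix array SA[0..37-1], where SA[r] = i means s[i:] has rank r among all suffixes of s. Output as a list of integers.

[26, 9, 7, 31, 13, 36, 12, 23, 17, 21, 4, 28, 11, 27, 10, 2, 3, 1, 33, 24, 8, 32, 34, 18, 25, 35, 22, 14, 5, 29, 15, 6, 30, 16, 20, 0, 19]

rank | idx | suffix
   0 |  26 | acbfgaedefb
   1 |   9 | accbaffgbeggbfbdfacbfgaedefb
   2 |   7 | aeaccbaffgbeggbfbdfacbfgaedefb
   3 |  31 | aedefb
   4 |  13 | affgbeggbfbdfacbfgaedefb
   5 |  36 | b
   6 |  12 | baffgbeggbfbdfacbfgaedefb
   7 |  23 | bdfacbfgaedefb
   8 |  17 | beggbfbdfacbfgaedefb
   9 |  21 | bfbdfacbfgaedefb
  10 |   4 | bfgaeaccbaffgbeggbfbdfacbfgaedefb
  11 |  28 | bfgaedefb
  12 |  11 | cbaffgbeggbfbdfacbfgaedefb
  13 |  27 | cbfgaedefb
  14 |  10 | ccbaffgbeggbfbdfacbfgaedefb
  15 |   2 | cdbfgaeaccbaffgbeggbfbdfacbfgaedefb
  16 |   3 | dbfgaeaccbaffgbeggbfbdfacbfgaedefb
  17 |   1 | dcdbfgaeaccbaffgbeggbfbdfacbfgaedefb
  18 |  33 | defb
  19 |  24 | dfacbfgaedefb
  20 |   8 | eaccbaffgbeggbfbdfacbfgaedefb
  21 |  32 | edefb
  22 |  34 | efb
  23 |  18 | eggbfbdfacbfgaedefb
  24 |  25 | facbfgaedefb
  25 |  35 | fb
  26 |  22 | fbdfacbfgaedefb
  27 |  14 | ffgbeggbfbdfacbfgaedefb
  28 |   5 | fgaeaccbaffgbeggbfbdfacbfgaedefb
  29 |  29 | fgaedefb
  30 |  15 | fgbeggbfbdfacbfgaedefb
  31 |   6 | gaeaccbaffgbeggbfbdfacbfgaedefb
  32 |  30 | gaedefb
  33 |  16 | gbeggbfbdfacbfgaedefb
  34 |  20 | gbfbdfacbfgaedefb
  35 |   0 | gdcdbfgaeaccbaffgbeggbfbdfacbfgaedefb
  36 |  19 | ggbfbdfacbfgaedefb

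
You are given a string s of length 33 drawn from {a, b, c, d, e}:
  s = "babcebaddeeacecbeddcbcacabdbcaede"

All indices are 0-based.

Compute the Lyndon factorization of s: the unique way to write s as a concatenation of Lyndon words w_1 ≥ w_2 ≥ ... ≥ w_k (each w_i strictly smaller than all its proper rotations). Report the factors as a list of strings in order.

["b", "abcebaddeeacecbeddcbcacabdbcaede"]

emit factor 1: 'b' (i=0, period=1)
emit factor 2: 'abcebaddeeacecbeddcbcacabdbcaede' (i=1, period=32)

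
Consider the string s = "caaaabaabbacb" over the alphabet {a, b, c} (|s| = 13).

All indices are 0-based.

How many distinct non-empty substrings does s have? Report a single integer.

74

sorted suffixes:
  #0 SA[0]=1  'aaaabaabbacb'
  #1 SA[1]=2  'aaabaabbacb'
  #2 SA[2]=3  'aabaabbacb'
  #3 SA[3]=6  'aabbacb'
  #4 SA[4]=4  'abaabbacb'
  #5 SA[5]=7  'abbacb'
  #6 SA[6]=10  'acb'
  #7 SA[7]=12  'b'
  #8 SA[8]=5  'baabbacb'
  #9 SA[9]=9  'bacb'
  #10 SA[10]=8  'bbacb'
  #11 SA[11]=0  'caaaabaabbacb'
  #12 SA[12]=11  'cb'

SA = [1, 2, 3, 6, 4, 7, 10, 12, 5, 9, 8, 0, 11]
rank  pair      lcp
   1  s[1:],s[2:]  3  'aaa'
   2  s[2:],s[3:]  2  'aa'
   3  s[3:],s[6:]  3  'aab'
   4  s[6:],s[4:]  1  'a'
   5  s[4:],s[7:]  2  'ab'
   6  s[7:],s[10:]  1  'a'
   7  s[10:],s[12:]  0  ''
   8  s[12:],s[5:]  1  'b'
   9  s[5:],s[9:]  2  'ba'
  10  s[9:],s[8:]  1  'b'
  11  s[8:],s[0:]  0  ''
  12  s[0:],s[11:]  1  'c'

n(n+1)/2 = 13·14/2 = 91
Σ LCP = 0 + 3 + 2 + 3 + 1 + 2 + 1 + 0 + 1 + 2 + 1 + 0 + 1 = 17
distinct = 91 − 17 = 74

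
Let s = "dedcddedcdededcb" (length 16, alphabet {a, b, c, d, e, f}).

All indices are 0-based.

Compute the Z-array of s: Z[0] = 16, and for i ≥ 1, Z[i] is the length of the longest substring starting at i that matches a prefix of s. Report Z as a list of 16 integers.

Z[0]=16
i=1: fresh scan; Z[1]=0
i=2: fresh scan; Z[2]=1 scan→box=[2,3)
i=3: fresh scan; Z[3]=0
i=4: fresh scan; Z[4]=1 scan→box=[4,5)
i=5: fresh scan; Z[5]=5 scan→box=[5,10)
i=6: min(r-i=4, Z[1]=0)=0; Z[6]=0
i=7: min(r-i=3, Z[2]=1)=1; Z[7]=1
i=8: min(r-i=2, Z[3]=0)=0; Z[8]=0
i=9: min(r-i=1, Z[4]=1)=1; Z[9]=3 scan→box=[9,12)
i=10: min(r-i=2, Z[1]=0)=0; Z[10]=0
i=11: min(r-i=1, Z[2]=1)=1; Z[11]=4 scan→box=[11,15)
i=12: min(r-i=3, Z[1]=0)=0; Z[12]=0
i=13: min(r-i=2, Z[2]=1)=1; Z[13]=1
i=14: min(r-i=1, Z[3]=0)=0; Z[14]=0
i=15: fresh scan; Z[15]=0

[16, 0, 1, 0, 1, 5, 0, 1, 0, 3, 0, 4, 0, 1, 0, 0]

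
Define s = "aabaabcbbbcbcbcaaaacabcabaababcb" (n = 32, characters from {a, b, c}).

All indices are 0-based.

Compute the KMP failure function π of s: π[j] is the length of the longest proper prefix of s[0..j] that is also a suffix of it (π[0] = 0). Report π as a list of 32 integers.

[0, 1, 0, 1, 2, 3, 0, 0, 0, 0, 0, 0, 0, 0, 0, 1, 2, 2, 2, 0, 1, 0, 0, 1, 0, 1, 2, 3, 4, 0, 0, 0]

π[0] = 0
j=1 s[j]='a': π[1]=1 (border 'a')
j=2 s[j]='b': k: 1→0; π[2]=0 (border '')
j=3 s[j]='a': π[3]=1 (border 'a')
j=4 s[j]='a': π[4]=2 (border 'aa')
j=5 s[j]='b': π[5]=3 (border 'aab')
j=6 s[j]='c': k: 3→0; π[6]=0 (border '')
j=7 s[j]='b': π[7]=0 (border '')
j=8 s[j]='b': π[8]=0 (border '')
j=9 s[j]='b': π[9]=0 (border '')
j=10 s[j]='c': π[10]=0 (border '')
j=11 s[j]='b': π[11]=0 (border '')
j=12 s[j]='c': π[12]=0 (border '')
j=13 s[j]='b': π[13]=0 (border '')
j=14 s[j]='c': π[14]=0 (border '')
j=15 s[j]='a': π[15]=1 (border 'a')
j=16 s[j]='a': π[16]=2 (border 'aa')
j=17 s[j]='a': k: 2→1; π[17]=2 (border 'aa')
j=18 s[j]='a': k: 2→1; π[18]=2 (border 'aa')
j=19 s[j]='c': k: 2→1→0; π[19]=0 (border '')
j=20 s[j]='a': π[20]=1 (border 'a')
j=21 s[j]='b': k: 1→0; π[21]=0 (border '')
j=22 s[j]='c': π[22]=0 (border '')
j=23 s[j]='a': π[23]=1 (border 'a')
j=24 s[j]='b': k: 1→0; π[24]=0 (border '')
j=25 s[j]='a': π[25]=1 (border 'a')
j=26 s[j]='a': π[26]=2 (border 'aa')
j=27 s[j]='b': π[27]=3 (border 'aab')
j=28 s[j]='a': π[28]=4 (border 'aaba')
j=29 s[j]='b': k: 4→1→0; π[29]=0 (border '')
j=30 s[j]='c': π[30]=0 (border '')
j=31 s[j]='b': π[31]=0 (border '')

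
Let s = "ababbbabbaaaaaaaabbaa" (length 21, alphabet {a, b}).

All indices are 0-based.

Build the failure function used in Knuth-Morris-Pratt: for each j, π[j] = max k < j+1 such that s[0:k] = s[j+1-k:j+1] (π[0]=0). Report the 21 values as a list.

π[0] = 0
j=1 s[j]='b': π[1]=0 (border '')
j=2 s[j]='a': π[2]=1 (border 'a')
j=3 s[j]='b': π[3]=2 (border 'ab')
j=4 s[j]='b': k: 2→0; π[4]=0 (border '')
j=5 s[j]='b': π[5]=0 (border '')
j=6 s[j]='a': π[6]=1 (border 'a')
j=7 s[j]='b': π[7]=2 (border 'ab')
j=8 s[j]='b': k: 2→0; π[8]=0 (border '')
j=9 s[j]='a': π[9]=1 (border 'a')
j=10 s[j]='a': k: 1→0; π[10]=1 (border 'a')
j=11 s[j]='a': k: 1→0; π[11]=1 (border 'a')
j=12 s[j]='a': k: 1→0; π[12]=1 (border 'a')
j=13 s[j]='a': k: 1→0; π[13]=1 (border 'a')
j=14 s[j]='a': k: 1→0; π[14]=1 (border 'a')
j=15 s[j]='a': k: 1→0; π[15]=1 (border 'a')
j=16 s[j]='a': k: 1→0; π[16]=1 (border 'a')
j=17 s[j]='b': π[17]=2 (border 'ab')
j=18 s[j]='b': k: 2→0; π[18]=0 (border '')
j=19 s[j]='a': π[19]=1 (border 'a')
j=20 s[j]='a': k: 1→0; π[20]=1 (border 'a')

[0, 0, 1, 2, 0, 0, 1, 2, 0, 1, 1, 1, 1, 1, 1, 1, 1, 2, 0, 1, 1]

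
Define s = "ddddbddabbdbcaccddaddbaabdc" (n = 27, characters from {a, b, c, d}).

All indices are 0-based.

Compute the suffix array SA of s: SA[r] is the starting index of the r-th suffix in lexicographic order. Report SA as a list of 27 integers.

sorted suffixes:
  #0 SA[0]=22  'aabdc'
  #1 SA[1]=7  'abbdbcaccddaddbaabdc'
  #2 SA[2]=23  'abdc'
  #3 SA[3]=13  'accddaddbaabdc'
  #4 SA[4]=18  'addbaabdc'
  #5 SA[5]=21  'baabdc'
  #6 SA[6]=8  'bbdbcaccddaddbaabdc'
  #7 SA[7]=11  'bcaccddaddbaabdc'
  #8 SA[8]=9  'bdbcaccddaddbaabdc'
  #9 SA[9]=24  'bdc'
  #10 SA[10]=4  'bddabbdbcaccddaddbaabdc'
  #11 SA[11]=26  'c'
  #12 SA[12]=12  'caccddaddbaabdc'
  #13 SA[13]=14  'ccddaddbaabdc'
  #14 SA[14]=15  'cddaddbaabdc'
  #15 SA[15]=6  'dabbdbcaccddaddbaabdc'
  #16 SA[16]=17  'daddbaabdc'
  #17 SA[17]=20  'dbaabdc'
  #18 SA[18]=10  'dbcaccddaddbaabdc'
  #19 SA[19]=3  'dbddabbdbcaccddaddbaabdc'
  #20 SA[20]=25  'dc'
  #21 SA[21]=5  'ddabbdbcaccddaddbaabdc'
  #22 SA[22]=16  'ddaddbaabdc'
  #23 SA[23]=19  'ddbaabdc'
  #24 SA[24]=2  'ddbddabbdbcaccddaddbaabdc'
  #25 SA[25]=1  'dddbddabbdbcaccddaddbaabdc'
  #26 SA[26]=0  'ddddbddabbdbcaccddaddbaabdc'

[22, 7, 23, 13, 18, 21, 8, 11, 9, 24, 4, 26, 12, 14, 15, 6, 17, 20, 10, 3, 25, 5, 16, 19, 2, 1, 0]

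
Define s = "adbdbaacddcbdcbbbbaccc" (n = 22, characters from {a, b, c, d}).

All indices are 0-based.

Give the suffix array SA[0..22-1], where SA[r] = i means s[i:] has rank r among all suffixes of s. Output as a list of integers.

rank→(start, suffix):
  0 → (5, 'aacddcbdcbbbbaccc')
  1 → (18, 'accc')
  2 → (6, 'acddcbdcbbbbaccc')
  3 → (0, 'adbdbaacddcbdcbbbbaccc')
  4 → (4, 'baacddcbdcbbbbaccc')
  5 → (17, 'baccc')
  6 → (16, 'bbaccc')
  7 → (15, 'bbbaccc')
  8 → (14, 'bbbbaccc')
  9 → (2, 'bdbaacddcbdcbbbbaccc')
  10 → (11, 'bdcbbbbaccc')
  11 → (21, 'c')
  12 → (13, 'cbbbbaccc')
  13 → (10, 'cbdcbbbbaccc')
  14 → (20, 'cc')
  15 → (19, 'ccc')
  16 → (7, 'cddcbdcbbbbaccc')
  17 → (3, 'dbaacddcbdcbbbbaccc')
  18 → (1, 'dbdbaacddcbdcbbbbaccc')
  19 → (12, 'dcbbbbaccc')
  20 → (9, 'dcbdcbbbbaccc')
  21 → (8, 'ddcbdcbbbbaccc')

[5, 18, 6, 0, 4, 17, 16, 15, 14, 2, 11, 21, 13, 10, 20, 19, 7, 3, 1, 12, 9, 8]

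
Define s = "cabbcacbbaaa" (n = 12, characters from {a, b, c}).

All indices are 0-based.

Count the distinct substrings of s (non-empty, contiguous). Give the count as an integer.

rank | idx | suffix
   0 |  11 | a
   1 |  10 | aa
   2 |   9 | aaa
   3 |   1 | abbcacbbaaa
   4 |   5 | acbbaaa
   5 |   8 | baaa
   6 |   7 | bbaaa
   7 |   2 | bbcacbbaaa
   8 |   3 | bcacbbaaa
   9 |   0 | cabbcacbbaaa
  10 |   4 | cacbbaaa
  11 |   6 | cbbaaa

SA = [11, 10, 9, 1, 5, 8, 7, 2, 3, 0, 4, 6]
i: (SA[i-1],SA[i]) lcp shared
  1: (11,10) 1 'a'
  2: (10,9) 2 'aa'
  3: (9,1) 1 'a'
  4: (1,5) 1 'a'
  5: (5,8) 0 ''
  6: (8,7) 1 'b'
  7: (7,2) 2 'bb'
  8: (2,3) 1 'b'
  9: (3,0) 0 ''
  10: (0,4) 2 'ca'
  11: (4,6) 1 'c'

n(n+1)/2 = 12·13/2 = 78
Σ LCP = 0 + 1 + 2 + 1 + 1 + 0 + 1 + 2 + 1 + 0 + 2 + 1 = 12
distinct = 78 − 12 = 66

66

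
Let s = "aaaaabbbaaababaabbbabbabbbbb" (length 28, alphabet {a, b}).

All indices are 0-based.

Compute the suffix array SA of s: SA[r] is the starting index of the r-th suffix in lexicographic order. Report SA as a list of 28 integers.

[0, 1, 8, 2, 9, 3, 14, 12, 10, 19, 4, 15, 22, 27, 7, 13, 11, 18, 21, 26, 6, 17, 20, 25, 5, 16, 24, 23]

rank→(start, suffix):
  0 → (0, 'aaaaabbbaaababaabbbabbabbbbb')
  1 → (1, 'aaaabbbaaababaabbbabbabbbbb')
  2 → (8, 'aaababaabbbabbabbbbb')
  3 → (2, 'aaabbbaaababaabbbabbabbbbb')
  4 → (9, 'aababaabbbabbabbbbb')
  5 → (3, 'aabbbaaababaabbbabbabbbbb')
  6 → (14, 'aabbbabbabbbbb')
  7 → (12, 'abaabbbabbabbbbb')
  8 → (10, 'ababaabbbabbabbbbb')
  9 → (19, 'abbabbbbb')
  10 → (4, 'abbbaaababaabbbabbabbbbb')
  11 → (15, 'abbbabbabbbbb')
  12 → (22, 'abbbbb')
  13 → (27, 'b')
  14 → (7, 'baaababaabbbabbabbbbb')
  15 → (13, 'baabbbabbabbbbb')
  16 → (11, 'babaabbbabbabbbbb')
  17 → (18, 'babbabbbbb')
  18 → (21, 'babbbbb')
  19 → (26, 'bb')
  20 → (6, 'bbaaababaabbbabbabbbbb')
  21 → (17, 'bbabbabbbbb')
  22 → (20, 'bbabbbbb')
  23 → (25, 'bbb')
  24 → (5, 'bbbaaababaabbbabbabbbbb')
  25 → (16, 'bbbabbabbbbb')
  26 → (24, 'bbbb')
  27 → (23, 'bbbbb')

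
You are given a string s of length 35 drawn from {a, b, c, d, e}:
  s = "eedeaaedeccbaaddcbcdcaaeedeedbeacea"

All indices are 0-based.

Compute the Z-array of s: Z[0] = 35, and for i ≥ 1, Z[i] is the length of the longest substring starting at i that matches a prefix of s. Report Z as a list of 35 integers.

Z[0]=35
i=1: fresh scan; Z[1]=1 grow→box=[1,2)
i=2: fresh scan; Z[2]=0
i=3: fresh scan; Z[3]=1 grow→box=[3,4)
i=4: fresh scan; Z[4]=0
i=5: fresh scan; Z[5]=0
i=6: fresh scan; Z[6]=1 grow→box=[6,7)
i=7: fresh scan; Z[7]=0
i=8: fresh scan; Z[8]=1 grow→box=[8,9)
i=9: fresh scan; Z[9]=0
i=10: fresh scan; Z[10]=0
i=11: fresh scan; Z[11]=0
i=12: fresh scan; Z[12]=0
i=13: fresh scan; Z[13]=0
i=14: fresh scan; Z[14]=0
i=15: fresh scan; Z[15]=0
i=16: fresh scan; Z[16]=0
i=17: fresh scan; Z[17]=0
i=18: fresh scan; Z[18]=0
i=19: fresh scan; Z[19]=0
i=20: fresh scan; Z[20]=0
i=21: fresh scan; Z[21]=0
i=22: fresh scan; Z[22]=0
i=23: fresh scan; Z[23]=4 grow→box=[23,27)
i=24: min(r-i=3, Z[1]=1)=1; Z[24]=1
i=25: min(r-i=2, Z[2]=0)=0; Z[25]=0
i=26: min(r-i=1, Z[3]=1)=1; Z[26]=3 grow→box=[26,29)
i=27: min(r-i=2, Z[1]=1)=1; Z[27]=1
i=28: min(r-i=1, Z[2]=0)=0; Z[28]=0
i=29: fresh scan; Z[29]=0
i=30: fresh scan; Z[30]=1 grow→box=[30,31)
i=31: fresh scan; Z[31]=0
i=32: fresh scan; Z[32]=0
i=33: fresh scan; Z[33]=1 grow→box=[33,34)
i=34: fresh scan; Z[34]=0

[35, 1, 0, 1, 0, 0, 1, 0, 1, 0, 0, 0, 0, 0, 0, 0, 0, 0, 0, 0, 0, 0, 0, 4, 1, 0, 3, 1, 0, 0, 1, 0, 0, 1, 0]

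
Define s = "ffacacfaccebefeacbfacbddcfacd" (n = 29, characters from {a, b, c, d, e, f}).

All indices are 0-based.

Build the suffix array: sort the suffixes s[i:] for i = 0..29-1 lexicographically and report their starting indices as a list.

rank | idx | suffix
   0 |   2 | acacfaccebefeacbfacbddcfacd
   1 |  19 | acbddcfacd
   2 |  15 | acbfacbddcfacd
   3 |   7 | accebefeacbfacbddcfacd
   4 |  26 | acd
   5 |   4 | acfaccebefeacbfacbddcfacd
   6 |  21 | bddcfacd
   7 |  11 | befeacbfacbddcfacd
   8 |  17 | bfacbddcfacd
   9 |   3 | cacfaccebefeacbfacbddcfacd
  10 |  20 | cbddcfacd
  11 |  16 | cbfacbddcfacd
  12 |   8 | ccebefeacbfacbddcfacd
  13 |  27 | cd
  14 |   9 | cebefeacbfacbddcfacd
  15 |   5 | cfaccebefeacbfacbddcfacd
  16 |  24 | cfacd
  17 |  28 | d
  18 |  23 | dcfacd
  19 |  22 | ddcfacd
  20 |  14 | eacbfacbddcfacd
  21 |  10 | ebefeacbfacbddcfacd
  22 |  12 | efeacbfacbddcfacd
  23 |   1 | facacfaccebefeacbfacbddcfacd
  24 |  18 | facbddcfacd
  25 |   6 | faccebefeacbfacbddcfacd
  26 |  25 | facd
  27 |  13 | feacbfacbddcfacd
  28 |   0 | ffacacfaccebefeacbfacbddcfacd

[2, 19, 15, 7, 26, 4, 21, 11, 17, 3, 20, 16, 8, 27, 9, 5, 24, 28, 23, 22, 14, 10, 12, 1, 18, 6, 25, 13, 0]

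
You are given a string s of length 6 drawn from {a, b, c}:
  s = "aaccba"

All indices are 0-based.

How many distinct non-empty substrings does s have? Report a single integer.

rank | idx | suffix
   0 |   5 | a
   1 |   0 | aaccba
   2 |   1 | accba
   3 |   4 | ba
   4 |   3 | cba
   5 |   2 | ccba

SA = [5, 0, 1, 4, 3, 2]
[i] adj suffixes → lcp
  [1] 5/0 → 1 ('a')
  [2] 0/1 → 1 ('a')
  [3] 1/4 → 0 ('')
  [4] 4/3 → 0 ('')
  [5] 3/2 → 1 ('c')

n(n+1)/2 = 6·7/2 = 21
Σ LCP = 0 + 1 + 1 + 0 + 0 + 1 = 3
distinct = 21 − 3 = 18

18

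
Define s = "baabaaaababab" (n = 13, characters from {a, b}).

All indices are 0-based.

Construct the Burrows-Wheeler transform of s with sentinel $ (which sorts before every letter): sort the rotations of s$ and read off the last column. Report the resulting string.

rank  rotation        last
    0  $baabaaaababab  b
    1  aaaababab$baab  b
    2  aaababab$baaba  a
    3  aabaaaababab$b  b
    4  aababab$baabaa  a
    5  ab$baabaaaabab  b
    6  abaaaababab$ba  a
    7  abab$baabaaaab  b
    8  ababab$baabaaa  a
    9  b$baabaaaababa  a
   10  baaaababab$baa  a
   11  baabaaaababab$  $
   12  bab$baabaaaaba  a
   13  babab$baabaaaa  a

bbabababaaa$aa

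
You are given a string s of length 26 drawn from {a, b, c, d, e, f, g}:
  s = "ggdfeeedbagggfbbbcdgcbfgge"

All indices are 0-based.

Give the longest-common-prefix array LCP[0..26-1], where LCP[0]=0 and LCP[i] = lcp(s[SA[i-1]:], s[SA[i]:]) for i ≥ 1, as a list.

[0, 0, 1, 2, 1, 1, 0, 1, 0, 1, 1, 0, 1, 1, 2, 0, 1, 1, 0, 1, 1, 1, 1, 2, 2, 2]

rank | idx | suffix
   0 |   9 | agggfbbbcdgcbfgge
   1 |   8 | bagggfbbbcdgcbfgge
   2 |  14 | bbbcdgcbfgge
   3 |  15 | bbcdgcbfgge
   4 |  16 | bcdgcbfgge
   5 |  21 | bfgge
   6 |  20 | cbfgge
   7 |  17 | cdgcbfgge
   8 |   7 | dbagggfbbbcdgcbfgge
   9 |   2 | dfeeedbagggfbbbcdgcbfgge
  10 |  18 | dgcbfgge
  11 |  25 | e
  12 |   6 | edbagggfbbbcdgcbfgge
  13 |   5 | eedbagggfbbbcdgcbfgge
  14 |   4 | eeedbagggfbbbcdgcbfgge
  15 |  13 | fbbbcdgcbfgge
  16 |   3 | feeedbagggfbbbcdgcbfgge
  17 |  22 | fgge
  18 |  19 | gcbfgge
  19 |   1 | gdfeeedbagggfbbbcdgcbfgge
  20 |  24 | ge
  21 |  12 | gfbbbcdgcbfgge
  22 |   0 | ggdfeeedbagggfbbbcdgcbfgge
  23 |  23 | gge
  24 |  11 | ggfbbbcdgcbfgge
  25 |  10 | gggfbbbcdgcbfgge

SA = [9, 8, 14, 15, 16, 21, 20, 17, 7, 2, 18, 25, 6, 5, 4, 13, 3, 22, 19, 1, 24, 12, 0, 23, 11, 10]
i: (SA[i-1],SA[i]) lcp shared
  1: (9,8) 0 ''
  2: (8,14) 1 'b'
  3: (14,15) 2 'bb'
  4: (15,16) 1 'b'
  5: (16,21) 1 'b'
  6: (21,20) 0 ''
  7: (20,17) 1 'c'
  8: (17,7) 0 ''
  9: (7,2) 1 'd'
  10: (2,18) 1 'd'
  11: (18,25) 0 ''
  12: (25,6) 1 'e'
  13: (6,5) 1 'e'
  14: (5,4) 2 'ee'
  15: (4,13) 0 ''
  16: (13,3) 1 'f'
  17: (3,22) 1 'f'
  18: (22,19) 0 ''
  19: (19,1) 1 'g'
  20: (1,24) 1 'g'
  21: (24,12) 1 'g'
  22: (12,0) 1 'g'
  23: (0,23) 2 'gg'
  24: (23,11) 2 'gg'
  25: (11,10) 2 'gg'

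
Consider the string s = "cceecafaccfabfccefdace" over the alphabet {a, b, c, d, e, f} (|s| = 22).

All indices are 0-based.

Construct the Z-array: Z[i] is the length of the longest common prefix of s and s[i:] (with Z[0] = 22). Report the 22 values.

Z[0]=22
i=1: outside box; Z[1]=1 grow→box=[1,2)
i=2: outside box; Z[2]=0
i=3: outside box; Z[3]=0
i=4: outside box; Z[4]=1 grow→box=[4,5)
i=5: outside box; Z[5]=0
i=6: outside box; Z[6]=0
i=7: outside box; Z[7]=0
i=8: outside box; Z[8]=2 grow→box=[8,10)
i=9: min(r-i=1, Z[1]=1)=1; Z[9]=1
i=10: outside box; Z[10]=0
i=11: outside box; Z[11]=0
i=12: outside box; Z[12]=0
i=13: outside box; Z[13]=0
i=14: outside box; Z[14]=3 grow→box=[14,17)
i=15: min(r-i=2, Z[1]=1)=1; Z[15]=1
i=16: min(r-i=1, Z[2]=0)=0; Z[16]=0
i=17: outside box; Z[17]=0
i=18: outside box; Z[18]=0
i=19: outside box; Z[19]=0
i=20: outside box; Z[20]=1 grow→box=[20,21)
i=21: outside box; Z[21]=0

[22, 1, 0, 0, 1, 0, 0, 0, 2, 1, 0, 0, 0, 0, 3, 1, 0, 0, 0, 0, 1, 0]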